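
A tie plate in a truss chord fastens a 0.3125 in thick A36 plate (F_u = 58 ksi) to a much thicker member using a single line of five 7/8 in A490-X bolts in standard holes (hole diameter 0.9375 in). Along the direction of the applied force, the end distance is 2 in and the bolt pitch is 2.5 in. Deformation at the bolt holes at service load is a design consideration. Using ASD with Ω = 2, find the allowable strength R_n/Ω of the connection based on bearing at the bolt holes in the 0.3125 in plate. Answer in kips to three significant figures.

84.6 kips

Per bolt r_n = 1.2 l_c t F_u ≤ 2.4 d t F_u; upper limit = 2.4 × 0.875 × 0.3125 × 58 = 38.06 kips.
Edge bolt: l_c = 2 − 0.9375/2 = 1.531 in → 1.2 × 1.531 × 0.3125 × 58 = 33.3 → r_n = 33.3 kips.
Interior bolts: l_c = 2.5 − 0.9375 = 1.562 in → 1.2 × 1.562 × 0.3125 × 58 = 33.98 → r_n = 33.98 kips.
R_n = 1 × 33.3 + 4 × 33.98 = 169.2 kips.
Allowable strength R_n/Ω = 169.2 / 2 = 84.6 kips.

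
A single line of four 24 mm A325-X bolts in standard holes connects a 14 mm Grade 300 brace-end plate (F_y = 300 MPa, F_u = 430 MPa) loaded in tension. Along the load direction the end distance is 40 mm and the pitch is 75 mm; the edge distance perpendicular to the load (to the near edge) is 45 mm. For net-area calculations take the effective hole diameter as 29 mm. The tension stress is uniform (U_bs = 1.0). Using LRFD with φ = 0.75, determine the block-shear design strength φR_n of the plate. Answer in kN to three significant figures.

581 kN

Shear plane L_v = 40 + 3·75 = 265 mm; A_gv = 265 × 14 = 3710 mm².
A_nv = (265 − 3.5·29) × 14 = 2289 mm².
A_nt = (45 − 0.5·29) × 14 = 427 mm².
0.6 F_u A_nv = 590.6 kN; 0.6 F_y A_gv = 667.8 kN → shear rupture governs the shear term.
R_n = 590.6 + 1.0 × 430 × 427 / 1000 = 774.2 kN.
Design strength φR_n = 0.75 × 774.2 = 581 kN.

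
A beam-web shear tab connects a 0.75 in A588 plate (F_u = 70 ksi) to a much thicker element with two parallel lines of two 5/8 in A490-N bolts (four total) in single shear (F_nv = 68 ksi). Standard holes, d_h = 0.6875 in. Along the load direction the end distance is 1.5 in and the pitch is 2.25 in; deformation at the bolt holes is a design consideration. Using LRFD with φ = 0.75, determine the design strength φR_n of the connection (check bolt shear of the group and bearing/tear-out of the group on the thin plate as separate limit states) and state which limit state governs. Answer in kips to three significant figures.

Bolt shear: A_b = π·0.625²/4 = 0.3068 in²; R_n = 68 × 0.3068 × 4 × 1 = 83.45 kips → 0.75 × 83.45 = 62.6 kips.
Bearing (1.2 l_c t F_u ≤ 2.4 d t F_u): upper limit = 2.4·0.625·0.75·70 = 78.75 kips.
  Edge l_c = 1.5 − 0.6875/2 = 1.156 → r_n = 72.84 kips; interior l_c = 2.25 − 0.6875 = 1.562 → r_n = 78.75 kips.
  R_n,bearing = 2·72.84 + 2·78.75 = 303.2 kips → 0.75 × 303.2 = 227 kips.
Bolt shear governs: 62.6 kips.

62.6 kips (bolt shear governs)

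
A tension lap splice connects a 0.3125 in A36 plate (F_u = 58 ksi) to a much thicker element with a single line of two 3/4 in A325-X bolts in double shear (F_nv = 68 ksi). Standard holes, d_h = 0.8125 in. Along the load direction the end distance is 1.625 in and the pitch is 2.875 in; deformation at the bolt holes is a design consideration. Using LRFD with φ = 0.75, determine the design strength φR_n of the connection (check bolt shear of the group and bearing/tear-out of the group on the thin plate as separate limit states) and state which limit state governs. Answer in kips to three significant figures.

44.3 kips (bearing governs)

Bolt shear: A_b = π·0.75²/4 = 0.4418 in²; R_n = 68 × 0.4418 × 2 × 2 = 120.2 kips → 0.75 × 120.2 = 90.1 kips.
Bearing (1.2 l_c t F_u ≤ 2.4 d t F_u): upper limit = 2.4·0.75·0.3125·58 = 32.62 kips.
  Edge l_c = 1.625 − 0.8125/2 = 1.219 → r_n = 26.51 kips; interior l_c = 2.875 − 0.8125 = 2.062 → r_n = 32.62 kips.
  R_n,bearing = 1·26.51 + 1·32.62 = 59.13 kips → 0.75 × 59.13 = 44.3 kips.
Bearing governs: 44.3 kips.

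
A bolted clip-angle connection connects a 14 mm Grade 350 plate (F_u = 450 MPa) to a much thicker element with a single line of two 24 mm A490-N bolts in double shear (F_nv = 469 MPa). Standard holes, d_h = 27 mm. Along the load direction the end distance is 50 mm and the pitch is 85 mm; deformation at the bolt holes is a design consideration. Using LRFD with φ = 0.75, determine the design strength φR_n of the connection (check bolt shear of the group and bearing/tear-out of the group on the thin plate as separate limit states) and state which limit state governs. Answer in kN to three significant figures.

479 kN (bearing governs)

Bolt shear: A_b = π·24²/4 = 452.4 mm²; R_n = 469 × 452.4 × 2 × 2 / 1000 = 848.7 kN → 0.75 × 848.7 = 637 kN.
Bearing (1.2 l_c t F_u ≤ 2.4 d t F_u): upper limit = 2.4·24·14·450 / 1000 = 362.9 kN.
  Edge l_c = 50 − 27/2 = 36.5 → r_n = 275.9 kN; interior l_c = 85 − 27 = 58 → r_n = 362.9 kN.
  R_n,bearing = 1·275.9 + 1·362.9 = 638.8 kN → 0.75 × 638.8 = 479 kN.
Bearing governs: 479 kN.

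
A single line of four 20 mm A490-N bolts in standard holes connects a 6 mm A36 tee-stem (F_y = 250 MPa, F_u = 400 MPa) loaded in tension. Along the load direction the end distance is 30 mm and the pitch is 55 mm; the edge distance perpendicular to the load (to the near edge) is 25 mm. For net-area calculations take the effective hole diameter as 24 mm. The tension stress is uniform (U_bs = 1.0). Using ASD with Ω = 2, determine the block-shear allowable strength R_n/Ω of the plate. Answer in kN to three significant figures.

95.5 kN

Shear plane L_v = 30 + 3·55 = 195 mm; A_gv = 195 × 6 = 1170 mm².
A_nv = (195 − 3.5·24) × 6 = 666 mm².
A_nt = (25 − 0.5·24) × 6 = 78 mm².
0.6 F_u A_nv = 159.8 kN; 0.6 F_y A_gv = 175.5 kN → shear rupture governs the shear term.
R_n = 159.8 + 1.0 × 400 × 78 / 1000 = 191 kN.
Allowable strength R_n/Ω = 191 / 2 = 95.5 kN.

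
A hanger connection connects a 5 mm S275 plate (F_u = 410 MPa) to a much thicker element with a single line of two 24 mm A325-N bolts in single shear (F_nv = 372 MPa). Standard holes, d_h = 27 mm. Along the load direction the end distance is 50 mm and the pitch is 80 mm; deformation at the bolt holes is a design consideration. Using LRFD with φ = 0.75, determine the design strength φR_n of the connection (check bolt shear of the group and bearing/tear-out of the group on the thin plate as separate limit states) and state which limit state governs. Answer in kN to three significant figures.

Bolt shear: A_b = π·24²/4 = 452.4 mm²; R_n = 372 × 452.4 × 2 × 1 / 1000 = 336.6 kN → 0.75 × 336.6 = 252 kN.
Bearing (1.2 l_c t F_u ≤ 2.4 d t F_u): upper limit = 2.4·24·5·410 / 1000 = 118.1 kN.
  Edge l_c = 50 − 27/2 = 36.5 → r_n = 89.79 kN; interior l_c = 80 − 27 = 53 → r_n = 118.1 kN.
  R_n,bearing = 1·89.79 + 1·118.1 = 207.9 kN → 0.75 × 207.9 = 156 kN.
Bearing governs: 156 kN.

156 kN (bearing governs)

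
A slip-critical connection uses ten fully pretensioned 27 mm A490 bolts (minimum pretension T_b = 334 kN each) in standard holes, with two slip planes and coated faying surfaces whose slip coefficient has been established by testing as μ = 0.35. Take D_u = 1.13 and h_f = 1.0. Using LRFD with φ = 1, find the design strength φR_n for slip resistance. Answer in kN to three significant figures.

R_n = μ · D_u · h_f · T_b · n_s · n_b = 0.35 × 1.13 × 1.0 × 334 × 2 × 10 = 2642 kN.
Design strength φR_n = 1 × 2642 = 2640 kN.

2640 kN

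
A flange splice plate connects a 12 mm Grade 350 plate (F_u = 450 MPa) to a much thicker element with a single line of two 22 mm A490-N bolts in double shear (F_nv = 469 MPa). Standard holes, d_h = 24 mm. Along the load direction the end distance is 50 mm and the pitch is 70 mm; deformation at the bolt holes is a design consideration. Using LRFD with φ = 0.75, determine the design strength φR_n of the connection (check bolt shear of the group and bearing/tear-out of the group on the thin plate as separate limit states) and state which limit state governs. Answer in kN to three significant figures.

399 kN (bearing governs)

Bolt shear: A_b = π·22²/4 = 380.1 mm²; R_n = 469 × 380.1 × 2 × 2 / 1000 = 713.1 kN → 0.75 × 713.1 = 535 kN.
Bearing (1.2 l_c t F_u ≤ 2.4 d t F_u): upper limit = 2.4·22·12·450 / 1000 = 285.1 kN.
  Edge l_c = 50 − 24/2 = 38 → r_n = 246.2 kN; interior l_c = 70 − 24 = 46 → r_n = 285.1 kN.
  R_n,bearing = 1·246.2 + 1·285.1 = 531.4 kN → 0.75 × 531.4 = 399 kN.
Bearing governs: 399 kN.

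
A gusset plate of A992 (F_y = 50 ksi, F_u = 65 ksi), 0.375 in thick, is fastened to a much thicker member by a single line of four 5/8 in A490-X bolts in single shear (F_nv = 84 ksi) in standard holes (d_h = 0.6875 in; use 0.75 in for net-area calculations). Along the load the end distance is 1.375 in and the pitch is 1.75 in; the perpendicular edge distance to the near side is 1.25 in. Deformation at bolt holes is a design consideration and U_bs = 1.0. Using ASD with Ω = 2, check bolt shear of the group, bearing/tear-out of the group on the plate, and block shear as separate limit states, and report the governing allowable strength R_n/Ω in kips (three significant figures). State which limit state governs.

39.9 kips (block shear governs)

Bolt shear: A_b = π·0.625²/4 = 0.3068 in²; R_n = 84 × 0.3068 × 4 × 1 = 103.1 kips → 103.1 / 2 = 51.5 kips.
Bearing: edge l_c = 1.031, r_n = 30.16 kips; interior l_c = 1.062, r_n = 31.08 kips; R_n = 30.16 + 3·31.08 = 123.4 kips → 61.7 kips.
Block shear: A_gv = 2.484, A_nv = 1.5, A_nt = 0.3281 in²; R_n = min(0.6F_uA_nv, 0.6F_yA_gv) + U_bs·F_u·A_nt = 79.83 kips → 39.9 kips.
Block shear governs: 39.9 kips.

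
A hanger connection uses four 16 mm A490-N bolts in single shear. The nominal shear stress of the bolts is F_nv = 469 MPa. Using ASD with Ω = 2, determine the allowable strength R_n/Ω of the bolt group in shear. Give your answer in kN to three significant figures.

189 kN

A_b = π × 16² / 4 = 201.1 mm².
R_n = F_nv · A_b · n · n_s = 469 × 201.1 × 4 × 1 / 1000 = 377.2 kN.
Allowable strength R_n/Ω = 377.2 / 2 = 189 kN.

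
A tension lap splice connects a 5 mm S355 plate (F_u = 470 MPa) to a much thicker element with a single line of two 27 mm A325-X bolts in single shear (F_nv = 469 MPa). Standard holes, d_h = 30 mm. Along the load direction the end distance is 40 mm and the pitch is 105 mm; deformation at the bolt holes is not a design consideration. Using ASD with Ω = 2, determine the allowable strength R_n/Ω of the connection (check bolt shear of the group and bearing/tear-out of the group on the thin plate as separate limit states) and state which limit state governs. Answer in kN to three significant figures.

139 kN (bearing governs)

Bolt shear: A_b = π·27²/4 = 572.6 mm²; R_n = 469 × 572.6 × 2 × 1 / 1000 = 537.1 kN → 537.1 / 2 = 269 kN.
Bearing (1.5 l_c t F_u ≤ 3.0 d t F_u): upper limit = 3.0·27·5·470 / 1000 = 190.3 kN.
  Edge l_c = 40 − 30/2 = 25 → r_n = 88.12 kN; interior l_c = 105 − 30 = 75 → r_n = 190.3 kN.
  R_n,bearing = 1·88.12 + 1·190.3 = 278.5 kN → 278.5 / 2 = 139 kN.
Bearing governs: 139 kN.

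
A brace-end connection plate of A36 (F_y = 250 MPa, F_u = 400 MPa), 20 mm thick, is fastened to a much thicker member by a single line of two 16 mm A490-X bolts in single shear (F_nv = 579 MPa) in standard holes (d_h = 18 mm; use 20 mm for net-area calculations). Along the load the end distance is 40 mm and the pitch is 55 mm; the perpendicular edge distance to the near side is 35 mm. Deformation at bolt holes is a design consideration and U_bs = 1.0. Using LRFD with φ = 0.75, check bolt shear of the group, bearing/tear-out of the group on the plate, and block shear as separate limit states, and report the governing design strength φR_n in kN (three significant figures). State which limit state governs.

175 kN (bolt shear governs)

Bolt shear: A_b = π·16²/4 = 201.1 mm²; R_n = 579 × 201.1 × 2 × 1 / 1000 = 232.8 kN → 0.75 × 232.8 = 175 kN.
Bearing: edge l_c = 31, r_n = 297.6 kN; interior l_c = 37, r_n = 307.2 kN; R_n = 297.6 + 1·307.2 = 604.8 kN → 454 kN.
Block shear: A_gv = 1900, A_nv = 1300, A_nt = 500 mm²; R_n = min(0.6F_uA_nv, 0.6F_yA_gv) + U_bs·F_u·A_nt = 485 kN → 364 kN.
Bolt shear governs: 175 kN.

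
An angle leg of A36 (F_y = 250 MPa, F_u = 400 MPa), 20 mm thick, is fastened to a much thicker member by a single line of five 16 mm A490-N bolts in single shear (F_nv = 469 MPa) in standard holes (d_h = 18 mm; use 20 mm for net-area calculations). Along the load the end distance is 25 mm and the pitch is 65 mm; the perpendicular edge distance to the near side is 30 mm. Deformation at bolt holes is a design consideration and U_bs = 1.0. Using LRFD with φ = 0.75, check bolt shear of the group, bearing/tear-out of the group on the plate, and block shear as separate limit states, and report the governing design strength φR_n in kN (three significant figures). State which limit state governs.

Bolt shear: A_b = π·16²/4 = 201.1 mm²; R_n = 469 × 201.1 × 5 × 1 / 1000 = 471.5 kN → 0.75 × 471.5 = 354 kN.
Bearing: edge l_c = 16, r_n = 153.6 kN; interior l_c = 47, r_n = 307.2 kN; R_n = 153.6 + 4·307.2 = 1382 kN → 1040 kN.
Block shear: A_gv = 5700, A_nv = 3900, A_nt = 400 mm²; R_n = min(0.6F_uA_nv, 0.6F_yA_gv) + U_bs·F_u·A_nt = 1015 kN → 761 kN.
Bolt shear governs: 354 kN.

354 kN (bolt shear governs)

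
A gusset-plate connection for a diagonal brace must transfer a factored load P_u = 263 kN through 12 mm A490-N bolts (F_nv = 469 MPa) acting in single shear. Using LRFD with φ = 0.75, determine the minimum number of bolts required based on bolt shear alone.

7 bolts

A_b = π·12²/4 = 113.1 mm².
Per-bolt design strength φR_n = 0.75 × 469 × 113.1 × 1 / 1000 = 39.78 kN.
n ≥ 263 / 39.78 = 6.611 → use 7 bolts.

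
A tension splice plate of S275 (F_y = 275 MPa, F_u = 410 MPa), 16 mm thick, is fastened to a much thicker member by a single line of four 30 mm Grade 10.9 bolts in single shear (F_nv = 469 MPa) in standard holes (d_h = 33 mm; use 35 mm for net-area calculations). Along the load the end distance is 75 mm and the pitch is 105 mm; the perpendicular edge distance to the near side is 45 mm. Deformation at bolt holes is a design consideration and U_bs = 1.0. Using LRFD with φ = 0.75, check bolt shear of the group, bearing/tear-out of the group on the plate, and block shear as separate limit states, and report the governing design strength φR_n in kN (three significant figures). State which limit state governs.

Bolt shear: A_b = π·30²/4 = 706.9 mm²; R_n = 469 × 706.9 × 4 × 1 / 1000 = 1326 kN → 0.75 × 1326 = 995 kN.
Bearing: edge l_c = 58.5, r_n = 460.5 kN; interior l_c = 72, r_n = 472.3 kN; R_n = 460.5 + 3·472.3 = 1877 kN → 1410 kN.
Block shear: A_gv = 6240, A_nv = 4280, A_nt = 440 mm²; R_n = min(0.6F_uA_nv, 0.6F_yA_gv) + U_bs·F_u·A_nt = 1210 kN → 908 kN.
Block shear governs: 908 kN.

908 kN (block shear governs)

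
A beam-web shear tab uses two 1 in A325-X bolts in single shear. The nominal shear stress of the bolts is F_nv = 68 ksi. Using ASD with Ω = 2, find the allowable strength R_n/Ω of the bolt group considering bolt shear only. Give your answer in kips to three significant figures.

53.4 kips

A_b = π × 1² / 4 = 0.7854 in².
R_n = F_nv · A_b · n · n_s = 68 × 0.7854 × 2 × 1 = 106.8 kips.
Allowable strength R_n/Ω = 106.8 / 2 = 53.4 kips.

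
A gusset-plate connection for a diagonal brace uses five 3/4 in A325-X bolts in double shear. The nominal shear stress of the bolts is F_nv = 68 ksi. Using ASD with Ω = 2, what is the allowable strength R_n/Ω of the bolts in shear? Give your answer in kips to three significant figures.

A_b = π × 0.75² / 4 = 0.4418 in².
R_n = F_nv · A_b · n · n_s = 68 × 0.4418 × 5 × 2 = 300.4 kips.
Allowable strength R_n/Ω = 300.4 / 2 = 150 kips.

150 kips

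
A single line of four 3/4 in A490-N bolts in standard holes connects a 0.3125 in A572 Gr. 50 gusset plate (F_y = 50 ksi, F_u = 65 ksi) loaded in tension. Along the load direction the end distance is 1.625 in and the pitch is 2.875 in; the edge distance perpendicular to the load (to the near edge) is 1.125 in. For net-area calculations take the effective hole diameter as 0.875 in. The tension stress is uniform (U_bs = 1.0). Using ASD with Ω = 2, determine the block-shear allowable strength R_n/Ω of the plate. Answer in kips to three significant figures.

Shear plane L_v = 1.625 + 3·2.875 = 10.25 in; A_gv = 10.25 × 0.3125 = 3.203 in².
A_nv = (10.25 − 3.5·0.875) × 0.3125 = 2.246 in².
A_nt = (1.125 − 0.5·0.875) × 0.3125 = 0.2148 in².
0.6 F_u A_nv = 87.6 kips; 0.6 F_y A_gv = 96.09 kips → shear rupture governs the shear term.
R_n = 87.6 + 1.0 × 65 × 0.2148 = 101.6 kips.
Allowable strength R_n/Ω = 101.6 / 2 = 50.8 kips.

50.8 kips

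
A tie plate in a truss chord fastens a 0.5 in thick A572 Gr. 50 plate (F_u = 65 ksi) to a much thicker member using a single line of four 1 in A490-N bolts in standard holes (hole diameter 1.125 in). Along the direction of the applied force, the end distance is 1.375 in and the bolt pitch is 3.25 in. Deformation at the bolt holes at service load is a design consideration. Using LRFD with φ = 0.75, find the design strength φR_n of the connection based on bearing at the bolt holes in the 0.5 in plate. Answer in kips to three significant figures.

Per bolt r_n = 1.2 l_c t F_u ≤ 2.4 d t F_u; upper limit = 2.4 × 1 × 0.5 × 65 = 78 kips.
Edge bolt: l_c = 1.375 − 1.125/2 = 0.8125 in → 1.2 × 0.8125 × 0.5 × 65 = 31.69 → r_n = 31.69 kips.
Interior bolts: l_c = 3.25 − 1.125 = 2.125 in → 1.2 × 2.125 × 0.5 × 65 = 82.88 → r_n = 78 kips.
R_n = 1 × 31.69 + 3 × 78 = 265.7 kips.
Design strength φR_n = 0.75 × 265.7 = 199 kips.

199 kips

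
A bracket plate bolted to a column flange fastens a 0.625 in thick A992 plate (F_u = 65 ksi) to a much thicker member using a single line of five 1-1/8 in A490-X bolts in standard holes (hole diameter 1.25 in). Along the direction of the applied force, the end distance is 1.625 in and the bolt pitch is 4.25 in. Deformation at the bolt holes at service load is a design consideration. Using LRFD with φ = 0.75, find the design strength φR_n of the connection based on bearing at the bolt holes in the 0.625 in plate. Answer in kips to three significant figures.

Per bolt r_n = 1.2 l_c t F_u ≤ 2.4 d t F_u; upper limit = 2.4 × 1.125 × 0.625 × 65 = 109.7 kips.
Edge bolt: l_c = 1.625 − 1.25/2 = 1 in → 1.2 × 1 × 0.625 × 65 = 48.75 → r_n = 48.75 kips.
Interior bolts: l_c = 4.25 − 1.25 = 3 in → 1.2 × 3 × 0.625 × 65 = 146.2 → r_n = 109.7 kips.
R_n = 1 × 48.75 + 4 × 109.7 = 487.5 kips.
Design strength φR_n = 0.75 × 487.5 = 366 kips.

366 kips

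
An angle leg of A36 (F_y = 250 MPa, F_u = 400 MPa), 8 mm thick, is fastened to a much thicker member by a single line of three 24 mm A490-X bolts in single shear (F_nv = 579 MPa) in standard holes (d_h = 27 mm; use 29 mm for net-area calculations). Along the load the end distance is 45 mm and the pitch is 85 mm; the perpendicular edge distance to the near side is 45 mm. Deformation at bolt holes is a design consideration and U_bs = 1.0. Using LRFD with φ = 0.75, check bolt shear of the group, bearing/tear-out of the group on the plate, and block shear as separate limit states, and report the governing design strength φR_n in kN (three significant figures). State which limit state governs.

Bolt shear: A_b = π·24²/4 = 452.4 mm²; R_n = 579 × 452.4 × 3 × 1 / 1000 = 785.8 kN → 0.75 × 785.8 = 589 kN.
Bearing: edge l_c = 31.5, r_n = 121 kN; interior l_c = 58, r_n = 184.3 kN; R_n = 121 + 2·184.3 = 489.6 kN → 367 kN.
Block shear: A_gv = 1720, A_nv = 1140, A_nt = 244 mm²; R_n = min(0.6F_uA_nv, 0.6F_yA_gv) + U_bs·F_u·A_nt = 355.6 kN → 267 kN.
Block shear governs: 267 kN.

267 kN (block shear governs)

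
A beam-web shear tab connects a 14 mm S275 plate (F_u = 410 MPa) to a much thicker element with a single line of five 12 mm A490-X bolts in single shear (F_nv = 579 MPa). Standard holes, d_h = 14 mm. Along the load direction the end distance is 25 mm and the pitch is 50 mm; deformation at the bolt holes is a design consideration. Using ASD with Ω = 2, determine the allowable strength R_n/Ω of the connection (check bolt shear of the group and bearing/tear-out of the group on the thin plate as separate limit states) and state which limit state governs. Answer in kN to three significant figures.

Bolt shear: A_b = π·12²/4 = 113.1 mm²; R_n = 579 × 113.1 × 5 × 1 / 1000 = 327.4 kN → 327.4 / 2 = 164 kN.
Bearing (1.2 l_c t F_u ≤ 2.4 d t F_u): upper limit = 2.4·12·14·410 / 1000 = 165.3 kN.
  Edge l_c = 25 − 14/2 = 18 → r_n = 124 kN; interior l_c = 50 − 14 = 36 → r_n = 165.3 kN.
  R_n,bearing = 1·124 + 4·165.3 = 785.2 kN → 785.2 / 2 = 393 kN.
Bolt shear governs: 164 kN.

164 kN (bolt shear governs)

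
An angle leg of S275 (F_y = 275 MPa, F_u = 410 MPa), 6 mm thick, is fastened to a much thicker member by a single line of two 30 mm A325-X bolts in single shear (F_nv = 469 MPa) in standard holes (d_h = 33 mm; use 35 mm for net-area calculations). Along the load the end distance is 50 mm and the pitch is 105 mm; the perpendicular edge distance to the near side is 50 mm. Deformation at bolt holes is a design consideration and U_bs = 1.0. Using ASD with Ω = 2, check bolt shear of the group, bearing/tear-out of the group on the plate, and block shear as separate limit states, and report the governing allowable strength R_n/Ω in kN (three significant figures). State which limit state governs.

116 kN (block shear governs)

Bolt shear: A_b = π·30²/4 = 706.9 mm²; R_n = 469 × 706.9 × 2 × 1 / 1000 = 663 kN → 663 / 2 = 332 kN.
Bearing: edge l_c = 33.5, r_n = 98.89 kN; interior l_c = 72, r_n = 177.1 kN; R_n = 98.89 + 1·177.1 = 276 kN → 138 kN.
Block shear: A_gv = 930, A_nv = 615, A_nt = 195 mm²; R_n = min(0.6F_uA_nv, 0.6F_yA_gv) + U_bs·F_u·A_nt = 231.2 kN → 116 kN.
Block shear governs: 116 kN.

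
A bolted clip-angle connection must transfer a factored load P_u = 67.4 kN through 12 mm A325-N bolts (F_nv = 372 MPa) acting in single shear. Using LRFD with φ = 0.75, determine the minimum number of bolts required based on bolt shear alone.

3 bolts

A_b = π·12²/4 = 113.1 mm².
Per-bolt design strength φR_n = 0.75 × 372 × 113.1 × 1 / 1000 = 31.55 kN.
n ≥ 67.4 / 31.55 = 2.136 → use 3 bolts.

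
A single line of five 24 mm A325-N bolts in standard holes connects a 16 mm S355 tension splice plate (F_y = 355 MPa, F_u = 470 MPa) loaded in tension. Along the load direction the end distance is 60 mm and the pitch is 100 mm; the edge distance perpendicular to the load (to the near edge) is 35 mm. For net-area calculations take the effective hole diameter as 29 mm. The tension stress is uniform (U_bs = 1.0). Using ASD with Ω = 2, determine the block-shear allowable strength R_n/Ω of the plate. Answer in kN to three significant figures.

820 kN

Shear plane L_v = 60 + 4·100 = 460 mm; A_gv = 460 × 16 = 7360 mm².
A_nv = (460 − 4.5·29) × 16 = 5272 mm².
A_nt = (35 − 0.5·29) × 16 = 328 mm².
0.6 F_u A_nv = 1487 kN; 0.6 F_y A_gv = 1568 kN → shear rupture governs the shear term.
R_n = 1487 + 1.0 × 470 × 328 / 1000 = 1641 kN.
Allowable strength R_n/Ω = 1641 / 2 = 820 kN.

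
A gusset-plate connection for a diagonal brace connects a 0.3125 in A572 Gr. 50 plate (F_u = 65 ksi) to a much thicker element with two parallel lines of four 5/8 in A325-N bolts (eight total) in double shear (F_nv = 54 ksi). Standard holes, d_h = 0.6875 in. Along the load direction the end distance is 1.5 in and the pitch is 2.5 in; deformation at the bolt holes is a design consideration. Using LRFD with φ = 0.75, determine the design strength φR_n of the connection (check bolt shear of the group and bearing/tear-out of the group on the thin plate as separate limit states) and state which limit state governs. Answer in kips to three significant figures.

179 kips (bearing governs)

Bolt shear: A_b = π·0.625²/4 = 0.3068 in²; R_n = 54 × 0.3068 × 8 × 2 = 265.1 kips → 0.75 × 265.1 = 199 kips.
Bearing (1.2 l_c t F_u ≤ 2.4 d t F_u): upper limit = 2.4·0.625·0.3125·65 = 30.47 kips.
  Edge l_c = 1.5 − 0.6875/2 = 1.156 → r_n = 28.18 kips; interior l_c = 2.5 − 0.6875 = 1.812 → r_n = 30.47 kips.
  R_n,bearing = 2·28.18 + 6·30.47 = 239.2 kips → 0.75 × 239.2 = 179 kips.
Bearing governs: 179 kips.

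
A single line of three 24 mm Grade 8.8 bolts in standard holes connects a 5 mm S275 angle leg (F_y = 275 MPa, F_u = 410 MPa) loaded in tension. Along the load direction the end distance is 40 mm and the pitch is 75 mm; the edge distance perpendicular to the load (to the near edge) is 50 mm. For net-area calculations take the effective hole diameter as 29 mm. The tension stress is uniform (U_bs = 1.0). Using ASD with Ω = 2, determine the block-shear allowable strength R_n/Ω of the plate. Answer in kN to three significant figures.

109 kN

Shear plane L_v = 40 + 2·75 = 190 mm; A_gv = 190 × 5 = 950 mm².
A_nv = (190 − 2.5·29) × 5 = 587.5 mm².
A_nt = (50 − 0.5·29) × 5 = 177.5 mm².
0.6 F_u A_nv = 144.5 kN; 0.6 F_y A_gv = 156.8 kN → shear rupture governs the shear term.
R_n = 144.5 + 1.0 × 410 × 177.5 / 1000 = 217.3 kN.
Allowable strength R_n/Ω = 217.3 / 2 = 109 kN.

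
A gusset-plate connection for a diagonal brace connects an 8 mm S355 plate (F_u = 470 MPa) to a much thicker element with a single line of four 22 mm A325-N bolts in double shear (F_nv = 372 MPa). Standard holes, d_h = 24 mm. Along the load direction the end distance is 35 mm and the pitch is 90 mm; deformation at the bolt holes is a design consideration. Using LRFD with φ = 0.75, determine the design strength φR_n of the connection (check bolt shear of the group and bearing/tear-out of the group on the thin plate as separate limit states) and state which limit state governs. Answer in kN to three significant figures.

Bolt shear: A_b = π·22²/4 = 380.1 mm²; R_n = 372 × 380.1 × 4 × 2 / 1000 = 1131 kN → 0.75 × 1131 = 848 kN.
Bearing (1.2 l_c t F_u ≤ 2.4 d t F_u): upper limit = 2.4·22·8·470 / 1000 = 198.5 kN.
  Edge l_c = 35 − 24/2 = 23 → r_n = 103.8 kN; interior l_c = 90 − 24 = 66 → r_n = 198.5 kN.
  R_n,bearing = 1·103.8 + 3·198.5 = 699.4 kN → 0.75 × 699.4 = 525 kN.
Bearing governs: 525 kN.

525 kN (bearing governs)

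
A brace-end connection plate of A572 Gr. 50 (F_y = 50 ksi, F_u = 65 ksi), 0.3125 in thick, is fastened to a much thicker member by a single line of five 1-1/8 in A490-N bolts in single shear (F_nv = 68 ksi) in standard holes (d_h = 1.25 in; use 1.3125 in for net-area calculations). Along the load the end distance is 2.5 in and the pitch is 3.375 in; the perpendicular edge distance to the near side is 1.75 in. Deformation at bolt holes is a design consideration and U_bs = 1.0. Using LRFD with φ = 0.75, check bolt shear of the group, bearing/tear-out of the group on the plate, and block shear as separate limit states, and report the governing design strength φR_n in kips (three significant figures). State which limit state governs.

109 kips (block shear governs)

Bolt shear: A_b = π·1.125²/4 = 0.994 in²; R_n = 68 × 0.994 × 5 × 1 = 338 kips → 0.75 × 338 = 253 kips.
Bearing: edge l_c = 1.875, r_n = 45.7 kips; interior l_c = 2.125, r_n = 51.8 kips; R_n = 45.7 + 4·51.8 = 252.9 kips → 190 kips.
Block shear: A_gv = 5, A_nv = 3.154, A_nt = 0.3418 in²; R_n = min(0.6F_uA_nv, 0.6F_yA_gv) + U_bs·F_u·A_nt = 145.2 kips → 109 kips.
Block shear governs: 109 kips.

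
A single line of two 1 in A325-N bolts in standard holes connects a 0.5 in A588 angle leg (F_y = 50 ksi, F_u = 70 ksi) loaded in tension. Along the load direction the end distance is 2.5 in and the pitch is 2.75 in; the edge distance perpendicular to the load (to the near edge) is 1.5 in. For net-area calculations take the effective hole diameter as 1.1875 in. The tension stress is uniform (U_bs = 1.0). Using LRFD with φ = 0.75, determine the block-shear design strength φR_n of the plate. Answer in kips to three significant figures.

78.4 kips

Shear plane L_v = 2.5 + 1·2.75 = 5.25 in; A_gv = 5.25 × 0.5 = 2.625 in².
A_nv = (5.25 − 1.5·1.1875) × 0.5 = 1.734 in².
A_nt = (1.5 − 0.5·1.1875) × 0.5 = 0.4531 in².
0.6 F_u A_nv = 72.84 kips; 0.6 F_y A_gv = 78.75 kips → shear rupture governs the shear term.
R_n = 72.84 + 1.0 × 70 × 0.4531 = 104.6 kips.
Design strength φR_n = 0.75 × 104.6 = 78.4 kips.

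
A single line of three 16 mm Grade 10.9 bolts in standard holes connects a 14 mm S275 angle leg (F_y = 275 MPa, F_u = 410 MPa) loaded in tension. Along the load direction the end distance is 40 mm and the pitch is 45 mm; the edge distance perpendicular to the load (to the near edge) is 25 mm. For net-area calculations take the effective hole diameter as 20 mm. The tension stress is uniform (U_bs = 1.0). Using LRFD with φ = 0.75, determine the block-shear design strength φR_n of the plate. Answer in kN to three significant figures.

Shear plane L_v = 40 + 2·45 = 130 mm; A_gv = 130 × 14 = 1820 mm².
A_nv = (130 − 2.5·20) × 14 = 1120 mm².
A_nt = (25 − 0.5·20) × 14 = 210 mm².
0.6 F_u A_nv = 275.5 kN; 0.6 F_y A_gv = 300.3 kN → shear rupture governs the shear term.
R_n = 275.5 + 1.0 × 410 × 210 / 1000 = 361.6 kN.
Design strength φR_n = 0.75 × 361.6 = 271 kN.

271 kN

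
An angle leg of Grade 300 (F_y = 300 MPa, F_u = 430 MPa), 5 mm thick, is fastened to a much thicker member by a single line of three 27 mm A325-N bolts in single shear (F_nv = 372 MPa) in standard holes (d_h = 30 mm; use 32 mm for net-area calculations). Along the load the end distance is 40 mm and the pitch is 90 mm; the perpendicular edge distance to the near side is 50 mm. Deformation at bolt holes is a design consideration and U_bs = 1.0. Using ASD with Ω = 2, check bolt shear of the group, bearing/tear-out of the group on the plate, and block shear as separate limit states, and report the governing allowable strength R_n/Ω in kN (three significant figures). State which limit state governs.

Bolt shear: A_b = π·27²/4 = 572.6 mm²; R_n = 372 × 572.6 × 3 × 1 / 1000 = 639 kN → 639 / 2 = 319 kN.
Bearing: edge l_c = 25, r_n = 64.5 kN; interior l_c = 60, r_n = 139.3 kN; R_n = 64.5 + 2·139.3 = 343.1 kN → 172 kN.
Block shear: A_gv = 1100, A_nv = 700, A_nt = 170 mm²; R_n = min(0.6F_uA_nv, 0.6F_yA_gv) + U_bs·F_u·A_nt = 253.7 kN → 127 kN.
Block shear governs: 127 kN.

127 kN (block shear governs)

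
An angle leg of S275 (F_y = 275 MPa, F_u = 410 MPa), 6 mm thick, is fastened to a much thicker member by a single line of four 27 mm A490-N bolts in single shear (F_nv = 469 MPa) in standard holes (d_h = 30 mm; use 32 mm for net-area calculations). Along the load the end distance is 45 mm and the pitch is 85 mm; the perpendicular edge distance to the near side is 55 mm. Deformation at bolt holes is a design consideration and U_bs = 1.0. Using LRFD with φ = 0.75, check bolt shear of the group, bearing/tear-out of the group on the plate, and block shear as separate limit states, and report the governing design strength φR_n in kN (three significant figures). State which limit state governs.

Bolt shear: A_b = π·27²/4 = 572.6 mm²; R_n = 469 × 572.6 × 4 × 1 / 1000 = 1074 kN → 0.75 × 1074 = 806 kN.
Bearing: edge l_c = 30, r_n = 88.56 kN; interior l_c = 55, r_n = 159.4 kN; R_n = 88.56 + 3·159.4 = 566.8 kN → 425 kN.
Block shear: A_gv = 1800, A_nv = 1128, A_nt = 234 mm²; R_n = min(0.6F_uA_nv, 0.6F_yA_gv) + U_bs·F_u·A_nt = 373.4 kN → 280 kN.
Block shear governs: 280 kN.

280 kN (block shear governs)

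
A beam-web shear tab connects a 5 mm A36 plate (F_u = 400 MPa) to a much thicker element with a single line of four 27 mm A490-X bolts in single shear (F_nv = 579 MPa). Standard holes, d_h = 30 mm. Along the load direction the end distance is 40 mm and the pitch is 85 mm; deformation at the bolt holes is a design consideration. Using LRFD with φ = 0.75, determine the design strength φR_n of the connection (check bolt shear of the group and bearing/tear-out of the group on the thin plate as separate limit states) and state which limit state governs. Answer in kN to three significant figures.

337 kN (bearing governs)

Bolt shear: A_b = π·27²/4 = 572.6 mm²; R_n = 579 × 572.6 × 4 × 1 / 1000 = 1326 kN → 0.75 × 1326 = 995 kN.
Bearing (1.2 l_c t F_u ≤ 2.4 d t F_u): upper limit = 2.4·27·5·400 / 1000 = 129.6 kN.
  Edge l_c = 40 − 30/2 = 25 → r_n = 60 kN; interior l_c = 85 − 30 = 55 → r_n = 129.6 kN.
  R_n,bearing = 1·60 + 3·129.6 = 448.8 kN → 0.75 × 448.8 = 337 kN.
Bearing governs: 337 kN.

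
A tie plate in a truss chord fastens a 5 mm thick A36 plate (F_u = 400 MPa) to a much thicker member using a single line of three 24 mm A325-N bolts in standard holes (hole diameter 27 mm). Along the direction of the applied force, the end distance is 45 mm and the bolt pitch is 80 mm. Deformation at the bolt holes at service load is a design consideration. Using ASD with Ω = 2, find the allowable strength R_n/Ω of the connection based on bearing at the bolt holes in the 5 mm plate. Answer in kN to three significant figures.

153 kN

Per bolt r_n = 1.2 l_c t F_u ≤ 2.4 d t F_u; upper limit = 2.4 × 24 × 5 × 400 / 1000 = 115.2 kN.
Edge bolt: l_c = 45 − 27/2 = 31.5 mm → 1.2 × 31.5 × 5 × 400 / 1000 = 75.6 → r_n = 75.6 kN.
Interior bolts: l_c = 80 − 27 = 53 mm → 1.2 × 53 × 5 × 400 / 1000 = 127.2 → r_n = 115.2 kN.
R_n = 1 × 75.6 + 2 × 115.2 = 306 kN.
Allowable strength R_n/Ω = 306 / 2 = 153 kN.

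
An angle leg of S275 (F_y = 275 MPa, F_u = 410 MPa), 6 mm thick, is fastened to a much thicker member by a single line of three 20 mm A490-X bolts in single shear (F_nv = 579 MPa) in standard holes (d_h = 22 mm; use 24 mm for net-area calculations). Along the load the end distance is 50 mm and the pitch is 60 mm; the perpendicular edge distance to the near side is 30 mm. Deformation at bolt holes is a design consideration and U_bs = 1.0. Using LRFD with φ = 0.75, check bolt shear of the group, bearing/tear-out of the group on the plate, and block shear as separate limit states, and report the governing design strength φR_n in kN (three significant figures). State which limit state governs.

155 kN (block shear governs)

Bolt shear: A_b = π·20²/4 = 314.2 mm²; R_n = 579 × 314.2 × 3 × 1 / 1000 = 545.7 kN → 0.75 × 545.7 = 409 kN.
Bearing: edge l_c = 39, r_n = 115.1 kN; interior l_c = 38, r_n = 112.2 kN; R_n = 115.1 + 2·112.2 = 339.5 kN → 255 kN.
Block shear: A_gv = 1020, A_nv = 660, A_nt = 108 mm²; R_n = min(0.6F_uA_nv, 0.6F_yA_gv) + U_bs·F_u·A_nt = 206.6 kN → 155 kN.
Block shear governs: 155 kN.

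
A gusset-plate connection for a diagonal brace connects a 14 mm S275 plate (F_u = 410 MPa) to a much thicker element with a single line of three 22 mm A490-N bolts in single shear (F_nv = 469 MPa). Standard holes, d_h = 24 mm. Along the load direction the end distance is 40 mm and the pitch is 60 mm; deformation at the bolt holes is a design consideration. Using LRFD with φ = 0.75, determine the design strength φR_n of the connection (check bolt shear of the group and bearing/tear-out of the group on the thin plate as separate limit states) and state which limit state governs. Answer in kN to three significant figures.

Bolt shear: A_b = π·22²/4 = 380.1 mm²; R_n = 469 × 380.1 × 3 × 1 / 1000 = 534.8 kN → 0.75 × 534.8 = 401 kN.
Bearing (1.2 l_c t F_u ≤ 2.4 d t F_u): upper limit = 2.4·22·14·410 / 1000 = 303.1 kN.
  Edge l_c = 40 − 24/2 = 28 → r_n = 192.9 kN; interior l_c = 60 − 24 = 36 → r_n = 248 kN.
  R_n,bearing = 1·192.9 + 2·248 = 688.8 kN → 0.75 × 688.8 = 517 kN.
Bolt shear governs: 401 kN.

401 kN (bolt shear governs)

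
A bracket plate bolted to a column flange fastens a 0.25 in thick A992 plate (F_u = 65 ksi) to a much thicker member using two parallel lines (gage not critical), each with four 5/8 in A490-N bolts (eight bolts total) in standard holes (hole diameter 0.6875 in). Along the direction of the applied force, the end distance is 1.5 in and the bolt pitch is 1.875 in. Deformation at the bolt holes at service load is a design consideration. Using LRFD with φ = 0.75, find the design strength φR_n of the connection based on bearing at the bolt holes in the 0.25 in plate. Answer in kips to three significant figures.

Per bolt r_n = 1.2 l_c t F_u ≤ 2.4 d t F_u; upper limit = 2.4 × 0.625 × 0.25 × 65 = 24.38 kips.
Edge bolt: l_c = 1.5 − 0.6875/2 = 1.156 in → 1.2 × 1.156 × 0.25 × 65 = 22.55 → r_n = 22.55 kips.
Interior bolts: l_c = 1.875 − 0.6875 = 1.188 in → 1.2 × 1.188 × 0.25 × 65 = 23.16 → r_n = 23.16 kips.
R_n = 2 × 22.55 + 6 × 23.16 = 184 kips.
Design strength φR_n = 0.75 × 184 = 138 kips.

138 kips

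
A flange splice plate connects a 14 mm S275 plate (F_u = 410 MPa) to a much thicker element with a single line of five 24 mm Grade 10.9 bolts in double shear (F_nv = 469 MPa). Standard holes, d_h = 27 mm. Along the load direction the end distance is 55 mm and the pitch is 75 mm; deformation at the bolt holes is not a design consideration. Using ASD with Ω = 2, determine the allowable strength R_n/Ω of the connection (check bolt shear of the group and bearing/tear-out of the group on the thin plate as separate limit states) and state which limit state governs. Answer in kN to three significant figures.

Bolt shear: A_b = π·24²/4 = 452.4 mm²; R_n = 469 × 452.4 × 5 × 2 / 1000 = 2122 kN → 2122 / 2 = 1060 kN.
Bearing (1.5 l_c t F_u ≤ 3.0 d t F_u): upper limit = 3.0·24·14·410 / 1000 = 413.3 kN.
  Edge l_c = 55 − 27/2 = 41.5 → r_n = 357.3 kN; interior l_c = 75 − 27 = 48 → r_n = 413.3 kN.
  R_n,bearing = 1·357.3 + 4·413.3 = 2010 kN → 2010 / 2 = 1010 kN.
Bearing governs: 1010 kN.

1010 kN (bearing governs)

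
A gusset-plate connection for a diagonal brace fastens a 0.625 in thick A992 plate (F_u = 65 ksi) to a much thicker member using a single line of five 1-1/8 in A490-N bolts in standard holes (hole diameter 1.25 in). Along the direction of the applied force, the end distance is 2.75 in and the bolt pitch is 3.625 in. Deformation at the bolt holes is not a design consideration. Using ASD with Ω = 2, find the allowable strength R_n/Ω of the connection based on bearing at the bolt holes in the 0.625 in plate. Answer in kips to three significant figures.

339 kips

Per bolt r_n = 1.5 l_c t F_u ≤ 3.0 d t F_u; upper limit = 3.0 × 1.125 × 0.625 × 65 = 137.1 kips.
Edge bolt: l_c = 2.75 − 1.25/2 = 2.125 in → 1.5 × 2.125 × 0.625 × 65 = 129.5 → r_n = 129.5 kips.
Interior bolts: l_c = 3.625 − 1.25 = 2.375 in → 1.5 × 2.375 × 0.625 × 65 = 144.7 → r_n = 137.1 kips.
R_n = 1 × 129.5 + 4 × 137.1 = 677.9 kips.
Allowable strength R_n/Ω = 677.9 / 2 = 339 kips.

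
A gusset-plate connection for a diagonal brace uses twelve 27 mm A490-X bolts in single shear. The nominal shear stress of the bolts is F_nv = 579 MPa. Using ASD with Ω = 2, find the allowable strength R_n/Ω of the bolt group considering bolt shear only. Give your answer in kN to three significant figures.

1990 kN

A_b = π × 27² / 4 = 572.6 mm².
R_n = F_nv · A_b · n · n_s = 579 × 572.6 × 12 × 1 / 1000 = 3978 kN.
Allowable strength R_n/Ω = 3978 / 2 = 1990 kN.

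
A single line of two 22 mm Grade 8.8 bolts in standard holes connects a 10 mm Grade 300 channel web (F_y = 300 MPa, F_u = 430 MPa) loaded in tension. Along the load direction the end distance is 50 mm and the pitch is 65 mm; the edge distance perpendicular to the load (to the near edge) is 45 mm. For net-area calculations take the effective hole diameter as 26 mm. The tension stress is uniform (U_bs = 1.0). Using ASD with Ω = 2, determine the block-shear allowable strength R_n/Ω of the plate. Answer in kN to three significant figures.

167 kN

Shear plane L_v = 50 + 1·65 = 115 mm; A_gv = 115 × 10 = 1150 mm².
A_nv = (115 − 1.5·26) × 10 = 760 mm².
A_nt = (45 − 0.5·26) × 10 = 320 mm².
0.6 F_u A_nv = 196.1 kN; 0.6 F_y A_gv = 207 kN → shear rupture governs the shear term.
R_n = 196.1 + 1.0 × 430 × 320 / 1000 = 333.7 kN.
Allowable strength R_n/Ω = 333.7 / 2 = 167 kN.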